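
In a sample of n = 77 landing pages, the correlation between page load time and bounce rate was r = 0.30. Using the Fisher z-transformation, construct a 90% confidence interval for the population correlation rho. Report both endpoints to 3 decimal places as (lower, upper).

Fisher z: z_r = atanh(r) = ½·ln((1+0.30)/(1−0.30)) = 0.309520
SE(z) = 1/√(n−3) = 1/√74 = 0.116248
90% ⇒ z* = 1.645; margin = 1.645·0.116248 = 0.191228
CI on z-scale: (0.118292, 0.500748)
Back-transform: tanh(0.118292) = 0.117743, tanh(0.500748) = 0.462705

(0.118, 0.463)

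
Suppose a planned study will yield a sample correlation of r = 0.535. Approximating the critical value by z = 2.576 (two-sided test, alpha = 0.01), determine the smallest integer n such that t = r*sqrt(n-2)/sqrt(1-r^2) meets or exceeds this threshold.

19

Need r·√(n−2)/√(1−r²) ≥ 2.576
√(n−2) ≥ 2.576·√(1−0.286225) / 0.535 = 2.576·0.844852 / 0.535 = 4.0679
n−2 ≥ 16.5478  ⇒  n ≥ 18.5478
Smallest integer n = 19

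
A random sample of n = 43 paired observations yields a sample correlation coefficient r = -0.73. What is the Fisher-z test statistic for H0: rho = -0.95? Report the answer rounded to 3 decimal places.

Fisher z: atanh(-0.73) = -0.928727, atanh(-0.95) = -1.831781
z = (z_r − z_0)·√(n−3) = (-0.928727 − (-1.831781))·√40 = 0.903054 · 6.324555 = 5.711

5.711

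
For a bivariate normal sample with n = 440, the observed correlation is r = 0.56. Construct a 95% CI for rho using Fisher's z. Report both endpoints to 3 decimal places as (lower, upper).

Fisher z: z_r = atanh(r) = ½·ln((1+0.56)/(1−0.56)) = 0.632833
SE(z) = 1/√(n−3) = 1/√437 = 0.047836
95% ⇒ z* = 1.960; margin = 1.960·0.047836 = 0.093759
CI on z-scale: (0.539074, 0.726592)
Back-transform: tanh(0.539074) = 0.492287, tanh(0.726592) = 0.620976

(0.492, 0.621)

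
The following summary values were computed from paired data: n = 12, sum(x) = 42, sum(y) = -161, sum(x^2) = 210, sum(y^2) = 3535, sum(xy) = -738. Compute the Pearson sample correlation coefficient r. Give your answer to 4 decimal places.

-0.5929

S_xy = nΣxy − ΣxΣy = 12·(-738) − 42·(-161) = -8856 − (-6762) = -2094
S_xx = nΣx² − (Σx)² = 12·210 − 42² = 2520 − 1764 = 756
S_yy = nΣy² − (Σy)² = 12·3535 − (-161)² = 42420 − 25921 = 16499
r = S_xy / √(S_xx·S_yy) = -2094 / √(756·16499) = -2094 / √12473244 = -2094 / 3531.7480 = -0.5929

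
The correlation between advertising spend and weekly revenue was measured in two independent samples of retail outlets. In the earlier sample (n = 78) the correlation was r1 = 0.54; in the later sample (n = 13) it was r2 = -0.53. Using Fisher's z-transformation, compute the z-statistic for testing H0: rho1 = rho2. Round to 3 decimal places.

Fisher z-transforms: z1 = atanh(0.54) = 0.604156, z2 = atanh(-0.53) = -0.590145; difference d = 1.194301
Var(d) = 1/75 + 1/10 = 0.0133333 + 0.1000000 = 0.1133333
z = d/√Var(d) = 1.194301 / √0.1133333 = 1.194301 / 0.336650 = 3.548

3.548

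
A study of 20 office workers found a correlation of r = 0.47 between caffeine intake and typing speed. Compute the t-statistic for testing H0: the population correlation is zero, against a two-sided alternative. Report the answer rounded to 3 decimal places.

t = r·√(n−2) / √(1−r²) with r = 0.47, n = 20
  = 0.47·√18 / √(1 − 0.2209)
  = 0.47·4.242641 / 0.882666
  = 1.994041 / 0.882666 = 2.259

2.259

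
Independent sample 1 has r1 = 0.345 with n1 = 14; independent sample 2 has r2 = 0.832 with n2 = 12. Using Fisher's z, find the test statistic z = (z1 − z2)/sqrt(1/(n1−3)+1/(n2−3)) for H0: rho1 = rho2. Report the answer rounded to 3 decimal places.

z1 = atanh(0.345) = 0.359757,  z2 = atanh(0.832) = 1.194600
SE = √(1/(n1−3) + 1/(n2−3)) = √(1/11 + 1/9) = √(0.0909091 + 0.1111111) = √0.2020202 = 0.449467
z = (z1 − z2)/SE = (0.359757 − 1.194600) / 0.449467 = -0.834843 / 0.449467 = -1.857

-1.857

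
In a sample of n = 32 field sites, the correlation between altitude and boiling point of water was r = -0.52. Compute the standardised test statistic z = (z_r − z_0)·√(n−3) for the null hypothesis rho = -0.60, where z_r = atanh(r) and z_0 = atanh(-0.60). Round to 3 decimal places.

0.629

Fisher z: atanh(-0.52) = -0.576340, atanh(-0.60) = -0.693147
z = (z_r − z_0)·√(n−3) = (-0.576340 − (-0.693147))·√29 = 0.116807 · 5.385165 = 0.629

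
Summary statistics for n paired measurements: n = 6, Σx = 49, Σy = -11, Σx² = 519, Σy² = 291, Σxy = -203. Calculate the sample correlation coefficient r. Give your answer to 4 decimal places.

-0.6308

Numerator: nΣxy − (Σx)(Σy) = 6·(-203) − (49)(-11) = -679
Denominator: √[(nΣx²−(Σx)²)(nΣy²−(Σy)²)]
  nΣx²−(Σx)² = 6·519 − 2401 = 713;  nΣy²−(Σy)² = 6·291 − 121 = 1625
  √(713·1625) = √1158625 = 1076.3944
r = -679 / 1076.3944 = -0.6308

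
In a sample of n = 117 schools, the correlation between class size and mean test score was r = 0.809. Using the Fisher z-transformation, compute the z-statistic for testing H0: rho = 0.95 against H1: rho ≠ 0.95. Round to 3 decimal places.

Fisher z: atanh(0.809) = 1.124128, atanh(0.95) = 1.831781
z = (z_r − z_0)·√(n−3) = (1.124128 − 1.831781)·√114 = -0.707653 · 10.677078 = -7.556

-7.556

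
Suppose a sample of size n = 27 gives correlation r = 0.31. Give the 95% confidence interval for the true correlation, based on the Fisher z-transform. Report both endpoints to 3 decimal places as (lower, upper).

(-0.079, 0.617)

z_r = atanh(0.31) = 0.320545;  SE = 1/√(n−3) = 1/√24 = 0.204124
z-limits: 0.320545 ± 1.960·0.204124 = 0.320545 ± 0.400083 = [-0.079538, 0.720628]
ρ-limits: (tanh -0.079538, tanh 0.720628) = (-0.079, 0.617)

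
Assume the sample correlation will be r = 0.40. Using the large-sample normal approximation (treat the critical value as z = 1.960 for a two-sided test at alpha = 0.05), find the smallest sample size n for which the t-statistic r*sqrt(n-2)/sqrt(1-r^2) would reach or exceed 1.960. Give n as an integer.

23

r√(n−2)/√(1−r²) ≥ 1.960  ⇔  n−2 ≥ (1.960)²·(1−r²)/r²
(1−r²)/r² = (1−0.1600)/0.1600 = 5.2500
n ≥ 2 + 3.8416·5.2500 = 2 + 20.1684 = 22.1684
⌈22.1684⌉ = 23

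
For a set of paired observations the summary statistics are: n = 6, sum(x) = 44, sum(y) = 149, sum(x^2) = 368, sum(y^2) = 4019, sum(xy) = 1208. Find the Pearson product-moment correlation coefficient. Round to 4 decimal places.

Numerator: nΣxy − (Σx)(Σy) = 6·1208 − (44)(149) = 692
Denominator: √[(nΣx²−(Σx)²)(nΣy²−(Σy)²)]
  nΣx²−(Σx)² = 6·368 − 1936 = 272;  nΣy²−(Σy)² = 6·4019 − 22201 = 1913
  √(272·1913) = √520336 = 721.3432
r = 692 / 721.3432 = 0.9593

0.9593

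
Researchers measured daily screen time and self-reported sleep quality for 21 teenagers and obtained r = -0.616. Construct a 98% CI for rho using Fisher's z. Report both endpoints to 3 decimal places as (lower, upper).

(-0.853, -0.169)

Fisher z: z_r = atanh(r) = ½·ln((1+(-0.616))/(1−(-0.616))) = -0.718533
SE(z) = 1/√(n−3) = 1/√18 = 0.235702
98% ⇒ z* = 2.326; margin = 2.326·0.235702 = 0.548243
CI on z-scale: (-1.266776, -0.170290)
Back-transform: tanh(-1.266776) = -0.852921, tanh(-0.170290) = -0.168663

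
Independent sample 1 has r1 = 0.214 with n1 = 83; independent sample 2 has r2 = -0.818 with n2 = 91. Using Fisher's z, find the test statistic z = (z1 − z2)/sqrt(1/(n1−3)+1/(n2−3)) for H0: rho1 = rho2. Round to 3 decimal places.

Fisher z-transforms: z1 = atanh(0.214) = 0.217360, z2 = atanh(-0.818) = -1.150743; difference d = 1.368103
Var(d) = 1/80 + 1/88 = 0.0125000 + 0.0113636 = 0.0238636
z = d/√Var(d) = 1.368103 / √0.0238636 = 1.368103 / 0.154478 = 8.856

8.856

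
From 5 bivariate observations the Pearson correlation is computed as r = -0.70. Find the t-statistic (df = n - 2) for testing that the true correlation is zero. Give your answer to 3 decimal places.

-1.698

1 − r² = 1 − 0.4900 = 0.5100;  √(1−r²) = 0.714143
√(n−2) = √3 = 1.732051
t = r·√(n−2)/√(1−r²) = -0.70 · 1.732051 / 0.714143 = -1.698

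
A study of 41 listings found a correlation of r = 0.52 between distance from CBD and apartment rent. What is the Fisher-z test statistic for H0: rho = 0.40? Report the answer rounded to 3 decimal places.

z_r = atanh(0.52) = 0.576340,  z_0 = atanh(0.40) = 0.423649
SE = 1/√(n−3) = 1/√38 = 0.162221
z = (z_r − z_0)/SE = (0.576340 − 0.423649) / 0.162221 = 0.152691 / 0.162221 = 0.941

0.941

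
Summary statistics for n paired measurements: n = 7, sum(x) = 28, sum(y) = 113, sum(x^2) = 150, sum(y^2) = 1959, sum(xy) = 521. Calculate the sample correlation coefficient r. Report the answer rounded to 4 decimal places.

0.9639

Numerator: nΣxy − (Σx)(Σy) = 7·521 − (28)(113) = 483
Denominator: √[(nΣx²−(Σx)²)(nΣy²−(Σy)²)]
  nΣx²−(Σx)² = 7·150 − 784 = 266;  nΣy²−(Σy)² = 7·1959 − 12769 = 944
  √(266·944) = √251104 = 501.1028
r = 483 / 501.1028 = 0.9639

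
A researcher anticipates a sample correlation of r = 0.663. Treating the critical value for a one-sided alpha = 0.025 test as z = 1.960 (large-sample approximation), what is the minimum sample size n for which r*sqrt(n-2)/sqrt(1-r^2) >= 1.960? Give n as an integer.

7

Need r·√(n−2)/√(1−r²) ≥ 1.960
√(n−2) ≥ 1.960·√(1−0.439569) / 0.663 = 1.960·0.748619 / 0.663 = 2.2131
n−2 ≥ 4.8978  ⇒  n ≥ 6.8978
Smallest integer n = 7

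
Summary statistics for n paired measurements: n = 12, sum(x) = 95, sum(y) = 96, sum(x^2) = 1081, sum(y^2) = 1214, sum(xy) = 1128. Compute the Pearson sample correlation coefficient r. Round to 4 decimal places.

Numerator: nΣxy − (Σx)(Σy) = 12·1128 − (95)(96) = 4416
Denominator: √[(nΣx²−(Σx)²)(nΣy²−(Σy)²)]
  nΣx²−(Σx)² = 12·1081 − 9025 = 3947;  nΣy²−(Σy)² = 12·1214 − 9216 = 5352
  √(3947·5352) = √21124344 = 4596.1227
r = 4416 / 4596.1227 = 0.9608

0.9608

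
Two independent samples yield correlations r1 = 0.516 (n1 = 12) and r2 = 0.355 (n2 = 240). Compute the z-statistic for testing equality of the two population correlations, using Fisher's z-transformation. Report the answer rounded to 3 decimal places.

Fisher z-transforms: z1 = atanh(0.516) = 0.570873, z2 = atanh(0.355) = 0.371153; difference d = 0.199720
Var(d) = 1/9 + 1/237 = 0.1111111 + 0.0042194 = 0.1153305
z = d/√Var(d) = 0.199720 / √0.1153305 = 0.199720 / 0.339603 = 0.588

0.588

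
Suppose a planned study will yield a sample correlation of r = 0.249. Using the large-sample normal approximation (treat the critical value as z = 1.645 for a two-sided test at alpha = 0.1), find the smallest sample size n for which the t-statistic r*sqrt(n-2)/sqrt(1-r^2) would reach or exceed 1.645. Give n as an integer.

r√(n−2)/√(1−r²) ≥ 1.645  ⇔  n−2 ≥ (1.645)²·(1−r²)/r²
(1−r²)/r² = (1−0.062001)/0.062001 = 15.1288
n ≥ 2 + 2.706025·15.1288 = 2 + 40.9389 = 42.9389
⌈42.9389⌉ = 43

43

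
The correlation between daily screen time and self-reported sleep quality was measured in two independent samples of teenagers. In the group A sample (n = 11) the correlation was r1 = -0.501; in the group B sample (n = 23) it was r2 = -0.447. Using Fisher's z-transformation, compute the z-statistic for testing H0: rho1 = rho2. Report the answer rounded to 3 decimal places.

-0.167

z1 = atanh(-0.501) = -0.550640,  z2 = atanh(-0.447) = -0.480945
SE = √(1/(n1−3) + 1/(n2−3)) = √(1/8 + 1/20) = √(0.1250000 + 0.0500000) = √0.1750000 = 0.418330
z = (z1 − z2)/SE = (-0.550640 − (-0.480945)) / 0.418330 = -0.069695 / 0.418330 = -0.167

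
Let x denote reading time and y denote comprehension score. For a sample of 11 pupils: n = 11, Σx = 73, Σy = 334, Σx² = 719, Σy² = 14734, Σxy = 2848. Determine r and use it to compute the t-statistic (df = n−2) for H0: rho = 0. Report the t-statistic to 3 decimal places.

S_xy = nΣxy − ΣxΣy = 11·2848 − 73·334 = 31328 − 24382 = 6946
S_xx = nΣx² − (Σx)² = 11·719 − 73² = 7909 − 5329 = 2580
S_yy = nΣy² − (Σy)² = 11·14734 − 334² = 162074 − 111556 = 50518
r = S_xy / √(S_xx·S_yy) = 6946 / √(2580·50518) = 6946 / √130336440 = 6946 / 11416.4986 = 0.6084
t = r·√(n−2)/√(1−r²) = 0.6084·√9 / √(1−0.370151) = 1.825200 / 0.793630 = 2.300

2.300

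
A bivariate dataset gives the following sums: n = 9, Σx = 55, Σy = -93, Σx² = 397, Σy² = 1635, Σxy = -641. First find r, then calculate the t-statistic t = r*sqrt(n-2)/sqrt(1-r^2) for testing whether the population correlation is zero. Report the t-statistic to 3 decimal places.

-1.017

Numerator: nΣxy − (Σx)(Σy) = 9·(-641) − (55)(-93) = -654
Denominator: √[(nΣx²−(Σx)²)(nΣy²−(Σy)²)]
  nΣx²−(Σx)² = 9·397 − 3025 = 548;  nΣy²−(Σy)² = 9·1635 − 8649 = 6066
  √(548·6066) = √3324168 = 1823.2301
r = -654 / 1823.2301 = -0.3587
t = r·√(n−2)/√(1−r²) = -0.3587·√7 / √(1−0.128666) = -0.949031 / 0.933453 = -1.017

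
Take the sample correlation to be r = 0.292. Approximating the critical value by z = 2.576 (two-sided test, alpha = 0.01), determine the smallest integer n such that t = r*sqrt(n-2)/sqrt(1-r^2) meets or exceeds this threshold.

Need r·√(n−2)/√(1−r²) ≥ 2.576
√(n−2) ≥ 2.576·√(1−0.085264) / 0.292 = 2.576·0.956418 / 0.292 = 8.4374
n−2 ≥ 71.1897  ⇒  n ≥ 73.1897
Smallest integer n = 74

74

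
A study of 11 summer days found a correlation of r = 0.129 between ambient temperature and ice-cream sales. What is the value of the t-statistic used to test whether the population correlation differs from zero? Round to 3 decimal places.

0.390

1 − r² = 1 − 0.016641 = 0.983359;  √(1−r²) = 0.991645
√(n−2) = √9 = 3.000000
t = r·√(n−2)/√(1−r²) = 0.129 · 3.000000 / 0.991645 = 0.390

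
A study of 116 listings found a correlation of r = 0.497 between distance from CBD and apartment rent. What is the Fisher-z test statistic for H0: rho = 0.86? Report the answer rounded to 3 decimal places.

Fisher z: atanh(0.497) = 0.545314, atanh(0.86) = 1.293345
z = (z_r − z_0)·√(n−3) = (0.545314 − 1.293345)·√113 = -0.748031 · 10.630146 = -7.952

-7.952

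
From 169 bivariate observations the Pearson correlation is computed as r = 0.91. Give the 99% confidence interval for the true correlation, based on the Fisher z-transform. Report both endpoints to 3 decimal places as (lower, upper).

(0.869, 0.939)

Fisher z: z_r = atanh(r) = ½·ln((1+0.91)/(1−0.91)) = 1.527524
SE(z) = 1/√(n−3) = 1/√166 = 0.077615
99% ⇒ z* = 2.576; margin = 2.576·0.077615 = 0.199936
CI on z-scale: (1.327588, 1.727460)
Back-transform: tanh(1.327588) = 0.868659, tanh(1.727460) = 0.938755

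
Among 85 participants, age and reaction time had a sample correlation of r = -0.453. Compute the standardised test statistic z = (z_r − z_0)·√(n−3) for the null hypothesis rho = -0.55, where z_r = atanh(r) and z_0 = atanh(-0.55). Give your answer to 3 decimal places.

z_r = atanh(-0.453) = -0.488468,  z_0 = atanh(-0.55) = -0.618381
SE = 1/√(n−3) = 1/√82 = 0.110432
z = (z_r − z_0)/SE = (-0.488468 − (-0.618381)) / 0.110432 = 0.129913 / 0.110432 = 1.176

1.176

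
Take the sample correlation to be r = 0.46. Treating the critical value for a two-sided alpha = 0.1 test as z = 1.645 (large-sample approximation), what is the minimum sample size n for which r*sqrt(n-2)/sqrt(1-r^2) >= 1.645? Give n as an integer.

13

r√(n−2)/√(1−r²) ≥ 1.645  ⇔  n−2 ≥ (1.645)²·(1−r²)/r²
(1−r²)/r² = (1−0.2116)/0.2116 = 3.7259
n ≥ 2 + 2.706025·3.7259 = 2 + 10.0824 = 12.0824
⌈12.0824⌉ = 13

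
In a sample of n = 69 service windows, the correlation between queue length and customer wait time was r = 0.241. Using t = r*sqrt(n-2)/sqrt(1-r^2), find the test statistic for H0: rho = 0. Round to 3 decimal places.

2.033

1 − r² = 1 − 0.058081 = 0.941919;  √(1−r²) = 0.970525
√(n−2) = √67 = 8.185353
t = r·√(n−2)/√(1−r²) = 0.241 · 8.185353 / 0.970525 = 2.033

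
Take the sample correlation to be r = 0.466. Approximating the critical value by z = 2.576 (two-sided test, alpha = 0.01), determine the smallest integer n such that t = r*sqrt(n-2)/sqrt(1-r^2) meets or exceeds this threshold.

r√(n−2)/√(1−r²) ≥ 2.576  ⇔  n−2 ≥ (2.576)²·(1−r²)/r²
(1−r²)/r² = (1−0.217156)/0.217156 = 3.6050
n ≥ 2 + 6.635776·3.6050 = 2 + 23.9220 = 25.9220
⌈25.9220⌉ = 26

26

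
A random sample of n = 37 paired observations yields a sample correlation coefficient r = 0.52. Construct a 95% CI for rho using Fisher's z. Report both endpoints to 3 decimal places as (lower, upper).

z_r = atanh(0.52) = 0.576340;  SE = 1/√(n−3) = 1/√34 = 0.171499
z-limits: 0.576340 ± 1.960·0.171499 = 0.576340 ± 0.336138 = [0.240202, 0.912478]
ρ-limits: (tanh 0.240202, tanh 0.912478) = (0.236, 0.722)

(0.236, 0.722)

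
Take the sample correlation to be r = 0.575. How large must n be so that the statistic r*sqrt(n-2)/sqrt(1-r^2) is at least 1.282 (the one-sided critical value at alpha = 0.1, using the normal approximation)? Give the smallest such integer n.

6

Need r·√(n−2)/√(1−r²) ≥ 1.282
√(n−2) ≥ 1.282·√(1−0.330625) / 0.575 = 1.282·0.818153 / 0.575 = 1.8241
n−2 ≥ 3.3273  ⇒  n ≥ 5.3273
Smallest integer n = 6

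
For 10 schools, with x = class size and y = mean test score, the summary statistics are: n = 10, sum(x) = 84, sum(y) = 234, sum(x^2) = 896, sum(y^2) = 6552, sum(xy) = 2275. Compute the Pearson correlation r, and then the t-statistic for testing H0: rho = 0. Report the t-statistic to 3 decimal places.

2.648

Numerator: nΣxy − (Σx)(Σy) = 10·2275 − (84)(234) = 3094
Denominator: √[(nΣx²−(Σx)²)(nΣy²−(Σy)²)]
  nΣx²−(Σx)² = 10·896 − 7056 = 1904;  nΣy²−(Σy)² = 10·6552 − 54756 = 10764
  √(1904·10764) = √20494656 = 4527.1024
r = 3094 / 4527.1024 = 0.6834
t = r·√(n−2)/√(1−r²) = 0.6834·√8 / √(1−0.467036) = 1.932947 / 0.730044 = 2.648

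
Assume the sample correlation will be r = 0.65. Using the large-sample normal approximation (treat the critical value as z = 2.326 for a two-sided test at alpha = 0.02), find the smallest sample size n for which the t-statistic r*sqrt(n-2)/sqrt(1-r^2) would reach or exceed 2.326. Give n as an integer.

Need r·√(n−2)/√(1−r²) ≥ 2.326
√(n−2) ≥ 2.326·√(1−0.4225) / 0.65 = 2.326·0.759934 / 0.65 = 2.7194
n−2 ≥ 7.3951  ⇒  n ≥ 9.3951
Smallest integer n = 10

10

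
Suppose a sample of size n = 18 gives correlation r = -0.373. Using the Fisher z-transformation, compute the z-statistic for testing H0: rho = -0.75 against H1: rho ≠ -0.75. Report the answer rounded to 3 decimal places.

z_r = atanh(-0.373) = -0.391903,  z_0 = atanh(-0.75) = -0.972955
SE = 1/√(n−3) = 1/√15 = 0.258199
z = (z_r − z_0)/SE = (-0.391903 − (-0.972955)) / 0.258199 = 0.581052 / 0.258199 = 2.250

2.250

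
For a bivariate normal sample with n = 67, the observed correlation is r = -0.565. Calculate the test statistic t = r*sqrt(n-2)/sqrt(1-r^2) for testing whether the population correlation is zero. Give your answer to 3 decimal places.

t = r·√(n−2) / √(1−r²) with r = -0.565, n = 67
  = -0.565·√65 / √(1 − 0.319225)
  = -0.565·8.062258 / 0.825091
  = -4.555176 / 0.825091 = -5.521

-5.521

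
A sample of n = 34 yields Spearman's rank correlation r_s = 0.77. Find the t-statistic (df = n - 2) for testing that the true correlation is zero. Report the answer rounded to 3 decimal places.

t = r_s·√(n−2) / √(1−r_s²) with r_s = 0.77, n = 34
  = 0.77·√32 / √(1 − 0.5929)
  = 0.77·5.656854 / 0.638044
  = 4.355778 / 0.638044 = 6.827

6.827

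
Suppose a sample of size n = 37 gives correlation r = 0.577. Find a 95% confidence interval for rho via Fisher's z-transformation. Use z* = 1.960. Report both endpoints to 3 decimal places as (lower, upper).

(0.311, 0.759)

Fisher z: z_r = atanh(r) = ½·ln((1+0.577)/(1−0.577)) = 0.657954
SE(z) = 1/√(n−3) = 1/√34 = 0.171499
95% ⇒ z* = 1.960; margin = 1.960·0.171499 = 0.336138
CI on z-scale: (0.321816, 0.994092)
Back-transform: tanh(0.321816) = 0.311148, tanh(0.994092) = 0.759102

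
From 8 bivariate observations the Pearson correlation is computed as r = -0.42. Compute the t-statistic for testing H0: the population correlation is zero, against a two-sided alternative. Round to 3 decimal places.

t = r·√(n−2) / √(1−r²) with r = -0.42, n = 8
  = -0.42·√6 / √(1 − 0.1764)
  = -0.42·2.449490 / 0.907524
  = -1.028786 / 0.907524 = -1.134

-1.134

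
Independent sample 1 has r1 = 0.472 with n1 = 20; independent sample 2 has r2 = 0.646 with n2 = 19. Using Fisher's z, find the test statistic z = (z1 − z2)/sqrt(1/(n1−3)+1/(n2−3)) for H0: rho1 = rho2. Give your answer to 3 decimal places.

-0.734

z1 = atanh(0.472) = 0.512641,  z2 = atanh(0.646) = 0.768403
SE = √(1/(n1−3) + 1/(n2−3)) = √(1/17 + 1/16) = √(0.0588235 + 0.0625000) = √0.1213235 = 0.348315
z = (z1 − z2)/SE = (0.512641 − 0.768403) / 0.348315 = -0.255762 / 0.348315 = -0.734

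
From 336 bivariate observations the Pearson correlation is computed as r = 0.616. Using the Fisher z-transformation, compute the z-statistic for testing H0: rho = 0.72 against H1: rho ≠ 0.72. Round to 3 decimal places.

-3.451

z_r = atanh(0.616) = 0.718533,  z_0 = atanh(0.72) = 0.907645
SE = 1/√(n−3) = 1/√333 = 0.054800
z = (z_r − z_0)/SE = (0.718533 − 0.907645) / 0.054800 = -0.189112 / 0.054800 = -3.451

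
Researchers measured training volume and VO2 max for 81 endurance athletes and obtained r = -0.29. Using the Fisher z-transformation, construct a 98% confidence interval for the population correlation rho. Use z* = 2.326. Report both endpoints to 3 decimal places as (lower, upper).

Fisher z: z_r = atanh(r) = ½·ln((1+(-0.29))/(1−(-0.29))) = -0.298566
SE(z) = 1/√(n−3) = 1/√78 = 0.113228
98% ⇒ z* = 2.326; margin = 2.326·0.113228 = 0.263368
CI on z-scale: (-0.561934, -0.035198)
Back-transform: tanh(-0.561934) = -0.509411, tanh(-0.035198) = -0.035183

(-0.509, -0.035)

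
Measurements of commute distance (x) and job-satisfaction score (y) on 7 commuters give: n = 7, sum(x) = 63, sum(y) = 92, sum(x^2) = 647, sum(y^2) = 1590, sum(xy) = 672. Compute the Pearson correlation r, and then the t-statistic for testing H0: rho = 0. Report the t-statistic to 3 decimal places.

S_xy = nΣxy − ΣxΣy = 7·672 − 63·92 = 4704 − 5796 = -1092
S_xx = nΣx² − (Σx)² = 7·647 − 63² = 4529 − 3969 = 560
S_yy = nΣy² − (Σy)² = 7·1590 − 92² = 11130 − 8464 = 2666
r = S_xy / √(S_xx·S_yy) = -1092 / √(560·2666) = -1092 / √1492960 = -1092 / 1221.8674 = -0.8937
t = r·√(n−2)/√(1−r²) = -0.8937·√5 / √(1−0.798700) = -1.998374 / 0.448665 = -4.454

-4.454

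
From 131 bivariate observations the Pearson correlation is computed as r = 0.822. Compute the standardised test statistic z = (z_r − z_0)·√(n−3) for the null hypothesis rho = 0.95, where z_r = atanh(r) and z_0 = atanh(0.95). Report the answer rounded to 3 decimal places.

Fisher z: atanh(0.822) = 1.162953, atanh(0.95) = 1.831781
z = (z_r − z_0)·√(n−3) = (1.162953 − 1.831781)·√128 = -0.668828 · 11.313708 = -7.567

-7.567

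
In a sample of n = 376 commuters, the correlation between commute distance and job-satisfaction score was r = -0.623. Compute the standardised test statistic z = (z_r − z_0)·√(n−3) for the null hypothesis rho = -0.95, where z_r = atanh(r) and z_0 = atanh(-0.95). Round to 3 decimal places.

21.281

Fisher z: atanh(-0.623) = -0.729893, atanh(-0.95) = -1.831781
z = (z_r − z_0)·√(n−3) = (-0.729893 − (-1.831781))·√373 = 1.101888 · 19.313208 = 21.281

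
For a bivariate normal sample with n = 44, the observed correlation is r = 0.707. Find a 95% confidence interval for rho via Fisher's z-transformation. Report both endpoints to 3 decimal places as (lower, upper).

z_r = atanh(0.707) = 0.881160;  SE = 1/√(n−3) = 1/√41 = 0.156174
z-limits: 0.881160 ± 1.960·0.156174 = 0.881160 ± 0.306101 = [0.575059, 1.187261]
ρ-limits: (tanh 0.575059, tanh 1.187261) = (0.519, 0.830)

(0.519, 0.830)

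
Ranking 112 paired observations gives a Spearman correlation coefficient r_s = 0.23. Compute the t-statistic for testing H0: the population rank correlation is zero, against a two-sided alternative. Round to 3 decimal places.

t = r_s·√(n−2) / √(1−r_s²) with r_s = 0.23, n = 112
  = 0.23·√110 / √(1 − 0.0529)
  = 0.23·10.488088 / 0.973191
  = 2.412260 / 0.973191 = 2.479

2.479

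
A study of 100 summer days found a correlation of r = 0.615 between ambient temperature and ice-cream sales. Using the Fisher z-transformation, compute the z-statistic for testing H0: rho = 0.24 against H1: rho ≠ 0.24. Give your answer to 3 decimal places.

z_r = atanh(0.615) = 0.716923,  z_0 = atanh(0.24) = 0.244774
SE = 1/√(n−3) = 1/√97 = 0.101535
z = (z_r − z_0)/SE = (0.716923 − 0.244774) / 0.101535 = 0.472149 / 0.101535 = 4.650

4.650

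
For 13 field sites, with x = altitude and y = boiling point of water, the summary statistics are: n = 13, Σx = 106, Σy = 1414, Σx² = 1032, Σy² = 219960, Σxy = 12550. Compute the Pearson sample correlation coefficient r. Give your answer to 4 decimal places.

Numerator: nΣxy − (Σx)(Σy) = 13·12550 − (106)(1414) = 13266
Denominator: √[(nΣx²−(Σx)²)(nΣy²−(Σy)²)]
  nΣx²−(Σx)² = 13·1032 − 11236 = 2180;  nΣy²−(Σy)² = 13·219960 − 1999396 = 860084
  √(2180·860084) = √1874983120 = 43301.0753
r = 13266 / 43301.0753 = 0.3064

0.3064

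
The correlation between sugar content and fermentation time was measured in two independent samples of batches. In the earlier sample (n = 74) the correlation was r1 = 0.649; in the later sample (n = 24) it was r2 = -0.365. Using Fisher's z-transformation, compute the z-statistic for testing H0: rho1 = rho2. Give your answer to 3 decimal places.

Fisher z-transforms: z1 = atanh(0.649) = 0.773569, z2 = atanh(-0.365) = -0.382642; difference d = 1.156211
Var(d) = 1/71 + 1/21 = 0.0140845 + 0.0476190 = 0.0617035
z = d/√Var(d) = 1.156211 / √0.0617035 = 1.156211 / 0.248402 = 4.655

4.655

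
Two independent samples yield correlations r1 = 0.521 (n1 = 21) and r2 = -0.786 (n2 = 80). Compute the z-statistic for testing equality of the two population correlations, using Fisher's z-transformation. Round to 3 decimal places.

6.259

z1 = atanh(0.521) = 0.577711,  z2 = atanh(-0.786) = -1.060879
SE = √(1/(n1−3) + 1/(n2−3)) = √(1/18 + 1/77) = √(0.0555556 + 0.0129870) = √0.0685426 = 0.261806
z = (z1 − z2)/SE = (0.577711 − (-1.060879)) / 0.261806 = 1.638590 / 0.261806 = 6.259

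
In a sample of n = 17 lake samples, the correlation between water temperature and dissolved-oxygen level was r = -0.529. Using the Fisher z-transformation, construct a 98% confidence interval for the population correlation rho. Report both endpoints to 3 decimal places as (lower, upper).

Fisher z: z_r = atanh(r) = ½·ln((1+(-0.529))/(1−(-0.529))) = -0.588756
SE(z) = 1/√(n−3) = 1/√14 = 0.267261
98% ⇒ z* = 2.326; margin = 2.326·0.267261 = 0.621649
CI on z-scale: (-1.210405, 0.032893)
Back-transform: tanh(-1.210405) = -0.836801, tanh(0.032893) = 0.032881

(-0.837, 0.033)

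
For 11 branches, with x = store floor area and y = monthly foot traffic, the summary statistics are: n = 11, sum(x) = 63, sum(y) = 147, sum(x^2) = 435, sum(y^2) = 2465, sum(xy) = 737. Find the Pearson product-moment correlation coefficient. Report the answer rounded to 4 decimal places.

-0.5444

Numerator: nΣxy − (Σx)(Σy) = 11·737 − (63)(147) = -1154
Denominator: √[(nΣx²−(Σx)²)(nΣy²−(Σy)²)]
  nΣx²−(Σx)² = 11·435 − 3969 = 816;  nΣy²−(Σy)² = 11·2465 − 21609 = 5506
  √(816·5506) = √4492896 = 2119.6453
r = -1154 / 2119.6453 = -0.5444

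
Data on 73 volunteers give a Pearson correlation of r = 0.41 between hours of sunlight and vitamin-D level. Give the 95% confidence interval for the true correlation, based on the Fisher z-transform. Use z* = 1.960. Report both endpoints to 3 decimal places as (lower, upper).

Fisher z: z_r = atanh(r) = ½·ln((1+0.41)/(1−0.41)) = 0.435611
SE(z) = 1/√(n−3) = 1/√70 = 0.119523
95% ⇒ z* = 1.960; margin = 1.960·0.119523 = 0.234265
CI on z-scale: (0.201346, 0.669876)
Back-transform: tanh(0.201346) = 0.198669, tanh(0.669876) = 0.584898

(0.199, 0.585)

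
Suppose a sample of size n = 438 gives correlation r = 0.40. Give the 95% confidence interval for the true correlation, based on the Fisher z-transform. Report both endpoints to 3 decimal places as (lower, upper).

Fisher z: z_r = atanh(r) = ½·ln((1+0.40)/(1−0.40)) = 0.423649
SE(z) = 1/√(n−3) = 1/√435 = 0.047946
95% ⇒ z* = 1.960; margin = 1.960·0.047946 = 0.093974
CI on z-scale: (0.329675, 0.517623)
Back-transform: tanh(0.329675) = 0.318229, tanh(0.517623) = 0.475863

(0.318, 0.476)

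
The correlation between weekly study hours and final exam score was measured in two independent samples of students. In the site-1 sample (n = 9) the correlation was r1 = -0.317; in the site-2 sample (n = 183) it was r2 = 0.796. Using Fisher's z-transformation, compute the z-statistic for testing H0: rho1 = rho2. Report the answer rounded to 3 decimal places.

Fisher z-transforms: z1 = atanh(-0.317) = -0.328308, z2 = atanh(0.796) = 1.087599; difference d = -1.415907
Var(d) = 1/6 + 1/180 = 0.1666667 + 0.0055556 = 0.1722223
z = d/√Var(d) = -1.415907 / √0.1722223 = -1.415907 / 0.414997 = -3.412

-3.412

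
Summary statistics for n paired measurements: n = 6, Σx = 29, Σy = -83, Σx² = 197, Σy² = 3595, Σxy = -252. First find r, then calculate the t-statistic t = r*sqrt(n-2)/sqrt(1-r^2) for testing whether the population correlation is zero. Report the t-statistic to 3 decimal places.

Numerator: nΣxy − (Σx)(Σy) = 6·(-252) − (29)(-83) = 895
Denominator: √[(nΣx²−(Σx)²)(nΣy²−(Σy)²)]
  nΣx²−(Σx)² = 6·197 − 841 = 341;  nΣy²−(Σy)² = 6·3595 − 6889 = 14681
  √(341·14681) = √5006221 = 2237.4586
r = 895 / 2237.4586 = 0.4000
t = r·√(n−2)/√(1−r²) = 0.4000·√4 / √(1−0.160000) = 0.800000 / 0.916515 = 0.873

0.873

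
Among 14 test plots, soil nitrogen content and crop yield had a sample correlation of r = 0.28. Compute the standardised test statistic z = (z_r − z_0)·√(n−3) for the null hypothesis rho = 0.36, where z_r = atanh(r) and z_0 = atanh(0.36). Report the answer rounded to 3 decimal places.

-0.296

Fisher z: atanh(0.28) = 0.287682, atanh(0.36) = 0.376886
z = (z_r − z_0)·√(n−3) = (0.287682 − 0.376886)·√11 = -0.089204 · 3.316625 = -0.296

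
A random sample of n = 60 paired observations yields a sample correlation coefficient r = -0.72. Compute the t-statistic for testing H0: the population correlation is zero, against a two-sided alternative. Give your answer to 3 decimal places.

-7.901

1 − r² = 1 − 0.5184 = 0.4816;  √(1−r²) = 0.693974
√(n−2) = √58 = 7.615773
t = r·√(n−2)/√(1−r²) = -0.72 · 7.615773 / 0.693974 = -7.901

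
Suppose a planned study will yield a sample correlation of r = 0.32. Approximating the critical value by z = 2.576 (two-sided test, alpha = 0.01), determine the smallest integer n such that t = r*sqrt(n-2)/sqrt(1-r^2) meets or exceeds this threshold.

61

Need r·√(n−2)/√(1−r²) ≥ 2.576
√(n−2) ≥ 2.576·√(1−0.1024) / 0.32 = 2.576·0.947418 / 0.32 = 7.6267
n−2 ≥ 58.1666  ⇒  n ≥ 60.1666
Smallest integer n = 61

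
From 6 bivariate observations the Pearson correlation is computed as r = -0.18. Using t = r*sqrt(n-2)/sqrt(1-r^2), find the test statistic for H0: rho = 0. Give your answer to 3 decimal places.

1 − r² = 1 − 0.0324 = 0.9676;  √(1−r²) = 0.983667
√(n−2) = √4 = 2.000000
t = r·√(n−2)/√(1−r²) = -0.18 · 2.000000 / 0.983667 = -0.366

-0.366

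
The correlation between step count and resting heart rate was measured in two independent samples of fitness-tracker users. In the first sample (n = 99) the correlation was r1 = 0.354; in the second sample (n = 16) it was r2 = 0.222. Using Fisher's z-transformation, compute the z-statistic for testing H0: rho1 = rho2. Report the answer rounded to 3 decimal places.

0.488

z1 = atanh(0.354) = 0.370009,  z2 = atanh(0.222) = 0.225759
SE = √(1/(n1−3) + 1/(n2−3)) = √(1/96 + 1/13) = √(0.0104167 + 0.0769231) = √0.0873398 = 0.295533
z = (z1 − z2)/SE = (0.370009 − 0.225759) / 0.295533 = 0.144250 / 0.295533 = 0.488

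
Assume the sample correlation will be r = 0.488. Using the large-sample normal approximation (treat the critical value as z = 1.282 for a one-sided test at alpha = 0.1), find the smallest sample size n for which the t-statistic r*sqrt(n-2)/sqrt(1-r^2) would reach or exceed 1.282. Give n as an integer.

Need r·√(n−2)/√(1−r²) ≥ 1.282
√(n−2) ≥ 1.282·√(1−0.238144) / 0.488 = 1.282·0.872844 / 0.488 = 2.2930
n−2 ≥ 5.2578  ⇒  n ≥ 7.2578
Smallest integer n = 8

8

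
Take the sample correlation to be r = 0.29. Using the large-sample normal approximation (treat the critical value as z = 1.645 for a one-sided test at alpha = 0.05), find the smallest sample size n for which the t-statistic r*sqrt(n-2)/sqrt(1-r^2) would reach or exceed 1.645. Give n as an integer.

32

Need r·√(n−2)/√(1−r²) ≥ 1.645
√(n−2) ≥ 1.645·√(1−0.0841) / 0.29 = 1.645·0.957027 / 0.29 = 5.4287
n−2 ≥ 29.4708  ⇒  n ≥ 31.4708
Smallest integer n = 32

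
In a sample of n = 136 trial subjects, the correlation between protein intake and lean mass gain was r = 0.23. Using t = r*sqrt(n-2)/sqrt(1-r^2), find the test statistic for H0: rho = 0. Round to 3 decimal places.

2.736

t = r·√(n−2) / √(1−r²) with r = 0.23, n = 136
  = 0.23·√134 / √(1 − 0.0529)
  = 0.23·11.575837 / 0.973191
  = 2.662443 / 0.973191 = 2.736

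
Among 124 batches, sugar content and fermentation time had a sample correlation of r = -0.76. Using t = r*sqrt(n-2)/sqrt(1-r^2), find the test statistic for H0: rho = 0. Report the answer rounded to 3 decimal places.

1 − r² = 1 − 0.5776 = 0.4224;  √(1−r²) = 0.649923
√(n−2) = √122 = 11.045361
t = r·√(n−2)/√(1−r²) = -0.76 · 11.045361 / 0.649923 = -12.916

-12.916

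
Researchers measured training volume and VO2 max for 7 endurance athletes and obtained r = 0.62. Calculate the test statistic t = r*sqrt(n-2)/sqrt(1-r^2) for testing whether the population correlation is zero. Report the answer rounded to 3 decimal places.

1.767

t = r·√(n−2) / √(1−r²) with r = 0.62, n = 7
  = 0.62·√5 / √(1 − 0.3844)
  = 0.62·2.236068 / 0.784602
  = 1.386362 / 0.784602 = 1.767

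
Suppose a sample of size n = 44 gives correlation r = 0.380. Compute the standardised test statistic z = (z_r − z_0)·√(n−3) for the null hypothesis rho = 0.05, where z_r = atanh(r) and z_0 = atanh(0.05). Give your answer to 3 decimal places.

2.241

z_r = atanh(0.380) = 0.400060,  z_0 = atanh(0.05) = 0.050042
SE = 1/√(n−3) = 1/√41 = 0.156174
z = (z_r − z_0)/SE = (0.400060 − 0.050042) / 0.156174 = 0.350018 / 0.156174 = 2.241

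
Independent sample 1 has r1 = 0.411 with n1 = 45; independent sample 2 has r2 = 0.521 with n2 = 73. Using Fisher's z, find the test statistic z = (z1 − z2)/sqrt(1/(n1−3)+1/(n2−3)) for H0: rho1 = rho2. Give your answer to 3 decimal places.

-0.722

z1 = atanh(0.411) = 0.436814,  z2 = atanh(0.521) = 0.577711
SE = √(1/(n1−3) + 1/(n2−3)) = √(1/42 + 1/70) = √(0.0238095 + 0.0142857) = √0.0380952 = 0.195180
z = (z1 − z2)/SE = (0.436814 − 0.577711) / 0.195180 = -0.140897 / 0.195180 = -0.722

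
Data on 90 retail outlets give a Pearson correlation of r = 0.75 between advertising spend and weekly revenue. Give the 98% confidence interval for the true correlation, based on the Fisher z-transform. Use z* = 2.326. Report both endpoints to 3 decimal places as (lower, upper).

(0.619, 0.840)

z_r = atanh(0.75) = 0.972955;  SE = 1/√(n−3) = 1/√87 = 0.107211
z-limits: 0.972955 ± 2.326·0.107211 = 0.972955 ± 0.249373 = [0.723582, 1.222328]
ρ-limits: (tanh 0.723582, tanh 1.222328) = (0.619, 0.840)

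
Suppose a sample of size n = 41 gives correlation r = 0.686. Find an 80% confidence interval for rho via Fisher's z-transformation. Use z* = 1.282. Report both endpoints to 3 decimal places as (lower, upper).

(0.560, 0.781)

z_r = atanh(0.686) = 0.840361;  SE = 1/√(n−3) = 1/√38 = 0.162221
z-limits: 0.840361 ± 1.282·0.162221 = 0.840361 ± 0.207967 = [0.632394, 1.048328]
ρ-limits: (tanh 0.632394, tanh 1.048328) = (0.560, 0.781)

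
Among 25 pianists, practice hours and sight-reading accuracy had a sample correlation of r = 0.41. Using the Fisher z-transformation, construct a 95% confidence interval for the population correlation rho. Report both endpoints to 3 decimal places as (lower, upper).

(0.018, 0.693)

Fisher z: z_r = atanh(r) = ½·ln((1+0.41)/(1−0.41)) = 0.435611
SE(z) = 1/√(n−3) = 1/√22 = 0.213201
95% ⇒ z* = 1.960; margin = 1.960·0.213201 = 0.417874
CI on z-scale: (0.017737, 0.853485)
Back-transform: tanh(0.017737) = 0.017735, tanh(0.853485) = 0.692886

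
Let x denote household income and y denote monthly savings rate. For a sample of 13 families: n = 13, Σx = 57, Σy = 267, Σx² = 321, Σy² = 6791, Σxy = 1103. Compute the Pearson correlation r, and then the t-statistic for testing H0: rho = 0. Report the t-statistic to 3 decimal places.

S_xy = nΣxy − ΣxΣy = 13·1103 − 57·267 = 14339 − 15219 = -880
S_xx = nΣx² − (Σx)² = 13·321 − 57² = 4173 − 3249 = 924
S_yy = nΣy² − (Σy)² = 13·6791 − 267² = 88283 − 71289 = 16994
r = S_xy / √(S_xx·S_yy) = -880 / √(924·16994) = -880 / √15702456 = -880 / 3962.6325 = -0.2221
t = r·√(n−2)/√(1−r²) = -0.2221·√11 / √(1−0.049328) = -0.736622 / 0.975024 = -0.755

-0.755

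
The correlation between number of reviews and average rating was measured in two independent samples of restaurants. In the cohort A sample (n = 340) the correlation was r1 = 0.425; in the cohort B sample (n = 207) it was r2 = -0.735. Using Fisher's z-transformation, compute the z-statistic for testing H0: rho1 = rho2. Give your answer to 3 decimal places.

z1 = atanh(0.425) = 0.453779,  z2 = atanh(-0.735) = -0.939516
SE = √(1/(n1−3) + 1/(n2−3)) = √(1/337 + 1/204) = √(0.0029674 + 0.0049020) = √0.0078694 = 0.088710
z = (z1 − z2)/SE = (0.453779 − (-0.939516)) / 0.088710 = 1.393295 / 0.088710 = 15.706

15.706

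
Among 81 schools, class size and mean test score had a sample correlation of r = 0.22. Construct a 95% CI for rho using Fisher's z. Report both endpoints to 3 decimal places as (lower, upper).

Fisher z: z_r = atanh(r) = ½·ln((1+0.22)/(1−0.22)) = 0.223656
SE(z) = 1/√(n−3) = 1/√78 = 0.113228
95% ⇒ z* = 1.960; margin = 1.960·0.113228 = 0.221927
CI on z-scale: (0.001729, 0.445583)
Back-transform: tanh(0.001729) = 0.001729, tanh(0.445583) = 0.418261

(0.002, 0.418)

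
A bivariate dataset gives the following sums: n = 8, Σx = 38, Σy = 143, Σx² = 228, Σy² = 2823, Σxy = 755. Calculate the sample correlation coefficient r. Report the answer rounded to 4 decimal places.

Numerator: nΣxy − (Σx)(Σy) = 8·755 − (38)(143) = 606
Denominator: √[(nΣx²−(Σx)²)(nΣy²−(Σy)²)]
  nΣx²−(Σx)² = 8·228 − 1444 = 380;  nΣy²−(Σy)² = 8·2823 − 20449 = 2135
  √(380·2135) = √811300 = 900.7219
r = 606 / 900.7219 = 0.6728

0.6728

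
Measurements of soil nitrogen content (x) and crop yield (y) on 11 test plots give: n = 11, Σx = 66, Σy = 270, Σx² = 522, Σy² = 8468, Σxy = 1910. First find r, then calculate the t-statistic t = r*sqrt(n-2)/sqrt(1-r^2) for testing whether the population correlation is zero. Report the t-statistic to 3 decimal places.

Numerator: nΣxy − (Σx)(Σy) = 11·1910 − (66)(270) = 3190
Denominator: √[(nΣx²−(Σx)²)(nΣy²−(Σy)²)]
  nΣx²−(Σx)² = 11·522 − 4356 = 1386;  nΣy²−(Σy)² = 11·8468 − 72900 = 20248
  √(1386·20248) = √28063728 = 5297.5209
r = 3190 / 5297.5209 = 0.6022
t = r·√(n−2)/√(1−r²) = 0.6022·√9 / √(1−0.362645) = 1.806600 / 0.798345 = 2.263

2.263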